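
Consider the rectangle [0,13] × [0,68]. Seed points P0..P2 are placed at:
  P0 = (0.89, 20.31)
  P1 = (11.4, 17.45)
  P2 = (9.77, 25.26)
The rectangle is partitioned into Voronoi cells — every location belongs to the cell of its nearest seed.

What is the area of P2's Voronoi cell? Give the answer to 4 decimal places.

Area of P2's cell: 573.9603

1. box [0,13]×[0,68]: [(0, 0) (13, 0) (13, 68) (0, 68)]
2. ⊥bis P2·P0 via (5.33,22.785): [(0, 32.3467) (13, 9.0255) (13, 68) (0, 68)]  |A|=615.0808
3. ⊥bis P2·P1 via (10.585,21.355): [(0, 32.3467) (6.5917, 20.5216) (13, 21.859) (13, 68) (0, 68)]  |A|=573.9603
4. canonical 5-gon: [(0, 32.3467) (6.5917, 20.5216) (13, 21.859) (13, 68) (0, 68)]
5. shoelace: 573.9603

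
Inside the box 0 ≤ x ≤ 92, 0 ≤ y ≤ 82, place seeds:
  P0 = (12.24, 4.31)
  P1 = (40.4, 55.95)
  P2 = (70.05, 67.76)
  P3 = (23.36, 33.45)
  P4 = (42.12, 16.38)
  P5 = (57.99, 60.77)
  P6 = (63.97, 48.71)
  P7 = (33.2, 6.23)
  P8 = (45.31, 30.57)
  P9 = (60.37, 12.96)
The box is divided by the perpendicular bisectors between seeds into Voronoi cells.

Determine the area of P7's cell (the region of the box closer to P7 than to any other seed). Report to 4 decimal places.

1. box [0,92]×[0,82]: [(0, 0) (92, 0) (92, 82) (0, 82)]
2. ⊥bis P7·P0 via (22.72,5.27): [(23.2027, 0) (92, 0) (92, 82) (15.6913, 82)]  |A|=5949.3441
3. ⊥bis P7·P1 via (36.8,31.09): [(20.1337, 33.5035) (23.2027, 0) (92, 0) (92, 23.0964)]  |A|=1982.4003
4. ⊥bis P7·P2 via (51.625,36.995): [(69.357, 26.3754) (20.1337, 33.5035) (23.2027, 0) (92, 0) (92, 12.8146)]  |A|=1865.9948
5. ⊥bis P7·P3 via (28.28,19.84): [(69.357, 26.3754) (52.9364, 28.7533) (21.6063, 17.4275) (23.2027, 0) (92, 0) (92, 12.8146)]  |A|=1605.8247
6. ⊥bis P7·P4 via (37.66,11.305): [(28.0448, 19.755) (21.6063, 17.4275) (23.2027, 0) (50.5239, 0)]  |A|=327.8253
7. ⊥bis P7·P5 via (45.595,33.5): [(28.0448, 19.755) (21.6063, 17.4275) (23.2027, 0) (50.5239, 0)]  |A|=327.8253
8. ⊥bis P7·P6 via (48.585,27.47): [(28.0448, 19.755) (21.6063, 17.4275) (23.2027, 0) (50.5239, 0)]  |A|=327.8253
9. ⊥bis P7·P8 via (39.255,18.4): [(28.0448, 19.755) (21.6063, 17.4275) (23.2027, 0) (50.5239, 0)]  |A|=327.8253
10. ⊥bis P7·P9 via (46.785,9.595): [(48.7826, 1.5302) (28.0448, 19.755) (21.6063, 17.4275) (23.2027, 0) (49.1617, 0)]  |A|=326.7831
11. canonical 5-gon: [(48.7826, 1.5302) (28.0448, 19.755) (21.6063, 17.4275) (23.2027, 0) (49.1617, 0)]
12. shoelace: 326.7831

Area of P7's cell: 326.7831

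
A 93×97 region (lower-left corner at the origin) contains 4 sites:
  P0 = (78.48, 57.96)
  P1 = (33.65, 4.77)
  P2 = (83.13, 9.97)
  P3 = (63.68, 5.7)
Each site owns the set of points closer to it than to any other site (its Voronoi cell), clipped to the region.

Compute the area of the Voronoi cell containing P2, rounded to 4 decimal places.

1. box [0,93]×[0,97]: [(0, 0) (93, 0) (93, 97) (0, 97)]
2. ⊥bis P2·P0 via (80.805,33.965): [(0, 26.1354) (0, 0) (93, 0) (93, 35.1466)]  |A|=2849.614
3. ⊥bis P2·P1 via (58.39,7.37): [(55.8492, 31.5469) (59.1645, 0) (93, 0) (93, 35.1466)]  |A|=1186.5653
4. ⊥bis P2·P3 via (73.405,7.835): [(67.9421, 32.7186) (75.1251, 0) (93, 0) (93, 35.1466)]  |A|=732.7719
5. canonical 4-gon: [(67.9421, 32.7186) (75.1251, 0) (93, 0) (93, 35.1466)]
6. shoelace: 732.7719

Area of P2's cell: 732.7719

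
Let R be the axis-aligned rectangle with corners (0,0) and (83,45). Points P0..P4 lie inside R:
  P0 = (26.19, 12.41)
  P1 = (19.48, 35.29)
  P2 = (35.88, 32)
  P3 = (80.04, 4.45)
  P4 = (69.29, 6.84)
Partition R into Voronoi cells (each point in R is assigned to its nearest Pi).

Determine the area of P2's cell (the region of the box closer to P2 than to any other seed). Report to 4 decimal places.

Area of P2's cell: 904.9461

1. box [0,83]×[0,45]: [(0, 0) (83, 0) (83, 45) (0, 45)]
2. ⊥bis P2·P0 via (31.035,22.205): [(0, 37.5562) (75.9262, 0) (83, 0) (83, 45) (0, 45)]  |A|=2309.2515
3. ⊥bis P2·P1 via (27.68,33.645): [(25.8951, 24.7474) (75.9262, 0) (83, 0) (83, 45) (29.9579, 45)]  |A|=1909.5095
4. ⊥bis P2·P3 via (57.96,18.225): [(25.8951, 24.7474) (53.508, 11.0889) (74.6641, 45) (29.9579, 45)]  |A|=1065.3797
5. ⊥bis P2·P4 via (52.585,19.42): [(25.8951, 24.7474) (48.2644, 13.6827) (71.8485, 45) (29.9579, 45)]  |A|=904.9461
6. canonical 4-gon: [(25.8951, 24.7474) (48.2644, 13.6827) (71.8485, 45) (29.9579, 45)]
7. shoelace: 904.9461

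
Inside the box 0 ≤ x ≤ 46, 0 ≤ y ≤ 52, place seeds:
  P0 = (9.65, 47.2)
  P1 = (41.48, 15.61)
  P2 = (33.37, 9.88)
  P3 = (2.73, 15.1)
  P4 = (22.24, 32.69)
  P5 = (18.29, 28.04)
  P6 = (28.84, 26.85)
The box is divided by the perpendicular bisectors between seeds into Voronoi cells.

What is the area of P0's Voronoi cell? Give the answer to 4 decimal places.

1. box [0,46]×[0,52]: [(0, 0) (46, 0) (46, 52) (0, 52)]
2. ⊥bis P0·P1 via (25.565,31.405): [(0, 5.6458) (46, 51.9953) (46, 52) (0, 52)]  |A|=1066.2564
3. ⊥bis P0·P2 via (21.51,28.54): [(0, 14.8686) (24.7916, 30.6257) (46, 51.9953) (46, 52) (0, 52)]  |A|=951.9322
4. ⊥bis P0·P3 via (6.19,31.15): [(0, 32.4844) (20.6963, 28.0228) (24.7916, 30.6257) (46, 51.9953) (46, 52) (0, 52)]  |A|=769.6413
5. ⊥bis P0·P4 via (15.945,39.945): [(0, 32.4844) (5.8846, 31.2158) (29.8384, 52) (0, 52)]  |A|=367.5041
6. ⊥bis P0·P5 via (13.97,37.62): [(0, 32.4844) (1.7465, 32.1079) (12.503, 36.9585) (29.8384, 52) (0, 52)]  |A|=352.67
7. ⊥bis P0·P6 via (19.245,37.025): [(0, 32.4844) (1.7465, 32.1079) (12.503, 36.9585) (29.8384, 52) (0, 52)]  |A|=352.67
8. canonical 5-gon: [(0, 32.4844) (1.7465, 32.1079) (12.503, 36.9585) (29.8384, 52) (0, 52)]
9. shoelace: 352.67

Area of P0's cell: 352.6700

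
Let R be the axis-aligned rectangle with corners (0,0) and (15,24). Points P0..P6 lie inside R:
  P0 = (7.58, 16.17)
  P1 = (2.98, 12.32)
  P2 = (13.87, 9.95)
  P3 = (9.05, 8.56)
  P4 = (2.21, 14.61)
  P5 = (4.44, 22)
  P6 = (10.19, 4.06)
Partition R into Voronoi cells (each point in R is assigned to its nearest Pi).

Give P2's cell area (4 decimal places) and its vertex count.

Area of P2's cell: 34.7348 (4 vertices)

1. box [0,15]×[0,24]: [(0, 0) (15, 0) (15, 24) (0, 24)]
2. ⊥bis P2·P0 via (10.725,13.06): [(0, 2.2143) (0, 0) (15, 0) (15, 17.3831)]  |A|=146.9806
3. ⊥bis P2·P1 via (8.425,11.135): [(8.3131, 10.621) (6.0017, 0) (15, 0) (15, 17.3831)]  |A|=105.9048
4. ⊥bis P2·P3 via (11.46,9.255): [(10.4445, 12.7764) (14.129, 0) (15, 0) (15, 17.3831)]  |A|=45.1586
5. ⊥bis P2·P4 via (8.04,12.28): [(10.4445, 12.7764) (14.129, 0) (15, 0) (15, 17.3831)]  |A|=45.1586
6. ⊥bis P2·P5 via (9.155,15.975): [(10.4445, 12.7764) (14.129, 0) (15, 0) (15, 17.3831)]  |A|=45.1586
7. ⊥bis P2·P6 via (12.03,7.005): [(10.4445, 12.7764) (12.1262, 6.9449) (15, 5.1494) (15, 17.3831)]  |A|=34.7348
8. canonical 4-gon: [(10.4445, 12.7764) (12.1262, 6.9449) (15, 5.1494) (15, 17.3831)]
9. shoelace: 34.7348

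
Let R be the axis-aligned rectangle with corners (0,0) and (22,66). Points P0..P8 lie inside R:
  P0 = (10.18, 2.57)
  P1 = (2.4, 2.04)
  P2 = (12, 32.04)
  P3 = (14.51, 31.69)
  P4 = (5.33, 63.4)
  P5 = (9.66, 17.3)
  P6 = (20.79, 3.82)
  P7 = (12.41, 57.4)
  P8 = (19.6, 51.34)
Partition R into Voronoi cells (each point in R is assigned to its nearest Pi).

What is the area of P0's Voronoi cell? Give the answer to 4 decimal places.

1. box [0,22]×[0,66]: [(0, 0) (22, 0) (22, 66) (0, 66)]
2. ⊥bis P0·P1 via (6.29,2.305): [(6.447, 0) (22, 0) (22, 66) (1.9509, 66)]  |A|=1174.8691
3. ⊥bis P0·P2 via (11.09,17.305): [(5.2436, 17.6661) (6.447, 0) (22, 0) (22, 16.6312)]  |A|=276.72
4. ⊥bis P0·P3 via (12.345,17.13): [(11.2236, 17.2968) (5.2436, 17.6661) (6.447, 0) (22, 0) (22, 15.6943)]  |A|=271.672
5. ⊥bis P0·P4 via (7.755,32.985): [(11.2236, 17.2968) (5.2436, 17.6661) (6.447, 0) (22, 0) (22, 15.6943)]  |A|=271.672
6. ⊥bis P0·P5 via (9.92,9.935): [(5.7802, 9.7889) (6.447, 0) (22, 0) (22, 10.3614)]  |A|=160.1534
7. ⊥bis P0·P6 via (15.485,3.195): [(14.6712, 10.1027) (5.7802, 9.7889) (6.447, 0) (15.8614, 0)]  |A|=91.1765
8. ⊥bis P0·P7 via (11.295,29.985): [(14.6712, 10.1027) (5.7802, 9.7889) (6.447, 0) (15.8614, 0)]  |A|=91.1765
9. ⊥bis P0·P8 via (14.89,26.955): [(14.6712, 10.1027) (5.7802, 9.7889) (6.447, 0) (15.8614, 0)]  |A|=91.1765
10. canonical 4-gon: [(14.6712, 10.1027) (5.7802, 9.7889) (6.447, 0) (15.8614, 0)]
11. shoelace: 91.1765

Area of P0's cell: 91.1765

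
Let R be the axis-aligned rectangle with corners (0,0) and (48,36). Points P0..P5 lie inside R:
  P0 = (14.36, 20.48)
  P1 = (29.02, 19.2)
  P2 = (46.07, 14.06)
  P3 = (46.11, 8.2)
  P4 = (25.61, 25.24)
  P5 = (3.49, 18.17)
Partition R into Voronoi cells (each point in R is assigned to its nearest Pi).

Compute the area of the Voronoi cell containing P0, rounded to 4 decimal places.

Area of P0's cell: 369.8898

1. box [0,48]×[0,36]: [(0, 0) (48, 0) (48, 36) (0, 36)]
2. ⊥bis P0·P1 via (21.69,19.84): [(0, 0) (19.9577, 0) (23.101, 36) (0, 36)]  |A|=775.0564
3. ⊥bis P0·P2 via (30.215,17.27): [(0, 0) (19.9577, 0) (23.101, 36) (0, 36)]  |A|=775.0564
4. ⊥bis P0·P3 via (30.235,14.34): [(0, 0) (19.9577, 0) (23.101, 36) (0, 36)]  |A|=775.0564
5. ⊥bis P0·P4 via (19.985,22.86): [(0, 0) (19.9577, 0) (21.6169, 19.003) (14.4253, 36) (0, 36)]  |A|=701.3266
6. ⊥bis P0·P5 via (8.925,19.325): [(13.0318, 0) (19.9577, 0) (21.6169, 19.003) (14.4253, 36) (5.3814, 36)]  |A|=369.8898
7. canonical 5-gon: [(13.0318, 0) (19.9577, 0) (21.6169, 19.003) (14.4253, 36) (5.3814, 36)]
8. shoelace: 369.8898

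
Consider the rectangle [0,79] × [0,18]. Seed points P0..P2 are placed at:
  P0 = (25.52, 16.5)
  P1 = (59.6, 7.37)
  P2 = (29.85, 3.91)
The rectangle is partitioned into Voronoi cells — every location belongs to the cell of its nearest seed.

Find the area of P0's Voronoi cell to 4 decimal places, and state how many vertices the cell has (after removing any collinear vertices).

Area of P0's cell: 428.7435 (4 vertices)

1. box [0,79]×[0,18]: [(0, 0) (79, 0) (79, 18) (0, 18)]
2. ⊥bis P0·P1 via (42.56,11.935): [(0, 0) (39.3626, 0) (44.1848, 18) (0, 18)]  |A|=751.9269
3. ⊥bis P0·P2 via (27.685,10.205): [(0, 0.6835) (43.5591, 15.6645) (44.1848, 18) (0, 18)]  |A|=428.7435
4. canonical 4-gon: [(0, 0.6835) (43.5591, 15.6645) (44.1848, 18) (0, 18)]
5. shoelace: 428.7435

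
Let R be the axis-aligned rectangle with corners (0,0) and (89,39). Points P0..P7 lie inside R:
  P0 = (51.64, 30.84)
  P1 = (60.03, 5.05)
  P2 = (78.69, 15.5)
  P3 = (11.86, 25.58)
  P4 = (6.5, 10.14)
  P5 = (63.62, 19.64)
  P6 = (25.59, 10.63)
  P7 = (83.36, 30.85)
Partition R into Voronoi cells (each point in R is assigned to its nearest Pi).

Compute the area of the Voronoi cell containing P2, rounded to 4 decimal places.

Area of P2's cell: 405.4744

1. box [0,89]×[0,39]: [(0, 0) (89, 0) (89, 39) (0, 39)]
2. ⊥bis P2·P0 via (65.165,23.17): [(52.0253, 0) (89, 0) (89, 39) (74.1422, 39)]  |A|=1010.7337
3. ⊥bis P2·P1 via (69.36,10.275): [(63.6423, 20.4849) (75.1142, 0) (89, 0) (89, 39) (74.1422, 39)]  |A|=774.2475
4. ⊥bis P2·P3 via (45.275,20.54): [(63.6423, 20.4849) (75.1142, 0) (89, 0) (89, 39) (74.1422, 39)]  |A|=774.2475
5. ⊥bis P2·P4 via (42.595,12.82): [(63.6423, 20.4849) (75.1142, 0) (89, 0) (89, 39) (74.1422, 39)]  |A|=774.2475
6. ⊥bis P2·P5 via (71.155,17.57): [(69.2197, 10.5255) (75.1142, 0) (89, 0) (89, 39) (77.0422, 39)]  |A|=629.0386
7. ⊥bis P2·P6 via (52.14,13.065): [(69.2197, 10.5255) (75.1142, 0) (89, 0) (89, 39) (77.0422, 39)]  |A|=629.0386
8. ⊥bis P2·P7 via (81.025,23.175): [(73.3373, 25.5139) (69.2197, 10.5255) (75.1142, 0) (89, 0) (89, 20.7487)]  |A|=405.4744
9. canonical 5-gon: [(73.3373, 25.5139) (69.2197, 10.5255) (75.1142, 0) (89, 0) (89, 20.7487)]
10. shoelace: 405.4744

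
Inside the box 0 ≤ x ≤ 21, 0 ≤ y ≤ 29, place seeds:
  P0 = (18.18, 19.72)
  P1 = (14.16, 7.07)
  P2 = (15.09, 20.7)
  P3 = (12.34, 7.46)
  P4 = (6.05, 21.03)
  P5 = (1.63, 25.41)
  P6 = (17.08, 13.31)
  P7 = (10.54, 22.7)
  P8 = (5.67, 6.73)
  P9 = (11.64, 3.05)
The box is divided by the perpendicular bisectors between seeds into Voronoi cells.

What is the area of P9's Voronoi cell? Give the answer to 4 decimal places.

1. box [0,21]×[0,29]: [(0, 0) (21, 0) (21, 29) (0, 29)]
2. ⊥bis P9·P0 via (14.91,11.385): [(0, 17.2345) (0, 0) (21, 0) (21, 8.9958)]  |A|=275.4179
3. ⊥bis P9·P1 via (12.9,5.06): [(0, 13.1466) (0, 0) (20.9719, 0)]  |A|=137.8543
4. ⊥bis P9·P2 via (13.365,11.875): [(0, 13.1466) (0, 0) (20.9719, 0)]  |A|=137.8543
5. ⊥bis P9·P3 via (11.99,5.255): [(12.792, 5.1277) (0, 7.1582) (0, 0) (20.9719, 0)]  |A|=99.5525
6. ⊥bis P9·P4 via (8.845,12.04): [(12.792, 5.1277) (0, 7.1582) (0, 0) (20.9719, 0)]  |A|=99.5525
7. ⊥bis P9·P5 via (6.635,14.23): [(12.792, 5.1277) (0, 7.1582) (0, 0) (20.9719, 0)]  |A|=99.5525
8. ⊥bis P9·P6 via (14.36,8.18): [(12.792, 5.1277) (0, 7.1582) (0, 0) (20.9719, 0)]  |A|=99.5525
9. ⊥bis P9·P7 via (11.09,12.875): [(12.792, 5.1277) (0, 7.1582) (0, 0) (20.9719, 0)]  |A|=99.5525
10. ⊥bis P9·P8 via (8.655,4.89): [(12.792, 5.1277) (9.1572, 5.7047) (5.6407, 0) (20.9719, 0)]  |A|=50.689
11. canonical 4-gon: [(12.792, 5.1277) (9.1572, 5.7047) (5.6407, 0) (20.9719, 0)]
12. shoelace: 50.689

Area of P9's cell: 50.6890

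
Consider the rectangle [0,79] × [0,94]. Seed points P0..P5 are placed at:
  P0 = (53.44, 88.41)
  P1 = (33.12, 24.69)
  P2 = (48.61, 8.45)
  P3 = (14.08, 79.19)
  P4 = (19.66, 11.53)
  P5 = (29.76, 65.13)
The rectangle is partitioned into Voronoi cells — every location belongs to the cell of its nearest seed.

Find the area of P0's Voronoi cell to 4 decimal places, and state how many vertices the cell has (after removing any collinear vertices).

Area of P0's cell: 1437.2140 (6 vertices)

1. box [0,79]×[0,94]: [(0, 0) (79, 0) (79, 94) (0, 94)]
2. ⊥bis P0·P1 via (43.28,56.55): [(0, 70.3518) (79, 45.1591) (79, 94) (0, 94)]  |A|=2863.3215
3. ⊥bis P0·P2 via (51.025,48.43): [(0, 70.3518) (72.8833, 47.1096) (79, 46.7402) (79, 94) (0, 94)]  |A|=2858.486
4. ⊥bis P0·P3 via (33.76,83.8): [(39.89, 57.631) (72.8833, 47.1096) (79, 46.7402) (79, 94) (31.3707, 94)]  |A|=1816.3628
5. ⊥bis P0·P4 via (36.55,49.97): [(39.89, 57.631) (72.8833, 47.1096) (79, 46.7402) (79, 94) (31.3707, 94)]  |A|=1816.3628
6. ⊥bis P0·P5 via (41.6,76.77): [(33.4695, 85.0402) (69.7894, 48.0963) (72.8833, 47.1096) (79, 46.7402) (79, 94) (31.3707, 94)]  |A|=1437.214
7. canonical 6-gon: [(33.4695, 85.0402) (69.7894, 48.0963) (72.8833, 47.1096) (79, 46.7402) (79, 94) (31.3707, 94)]
8. shoelace: 1437.214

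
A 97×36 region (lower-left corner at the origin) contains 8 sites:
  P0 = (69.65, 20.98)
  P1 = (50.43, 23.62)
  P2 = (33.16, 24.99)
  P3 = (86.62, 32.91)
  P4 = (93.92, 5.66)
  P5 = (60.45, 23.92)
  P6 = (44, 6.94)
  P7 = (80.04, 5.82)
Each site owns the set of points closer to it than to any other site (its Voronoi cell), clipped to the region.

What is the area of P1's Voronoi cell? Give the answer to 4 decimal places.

1. box [0,97]×[0,36]: [(0, 0) (97, 0) (97, 36) (0, 36)]
2. ⊥bis P1·P0 via (60.04,22.3): [(0, 0) (56.9769, 0) (61.9218, 36) (0, 36)]  |A|=2140.1771
3. ⊥bis P1·P2 via (41.795,24.305): [(39.8669, 0) (56.9769, 0) (61.9218, 36) (42.7227, 36)]  |A|=653.5631
4. ⊥bis P1·P3 via (68.525,28.265): [(39.8669, 0) (56.9769, 0) (61.9218, 36) (42.7227, 36)]  |A|=653.5631
5. ⊥bis P1·P4 via (72.175,14.64): [(39.8669, 0) (56.9769, 0) (61.9218, 36) (42.7227, 36)]  |A|=653.5631
6. ⊥bis P1·P5 via (55.44,23.77): [(39.8669, 0) (56.1517, 0) (55.0738, 36) (42.7227, 36)]  |A|=515.4451
7. ⊥bis P1·P6 via (47.215,15.28): [(41.2611, 17.5752) (55.7932, 11.9732) (55.0738, 36) (42.7227, 36)]  |A|=286.3481
8. ⊥bis P1·P7 via (65.235,14.72): [(41.2611, 17.5752) (55.7932, 11.9732) (55.0738, 36) (42.7227, 36)]  |A|=286.3481
9. canonical 4-gon: [(41.2611, 17.5752) (55.7932, 11.9732) (55.0738, 36) (42.7227, 36)]
10. shoelace: 286.3481

Area of P1's cell: 286.3481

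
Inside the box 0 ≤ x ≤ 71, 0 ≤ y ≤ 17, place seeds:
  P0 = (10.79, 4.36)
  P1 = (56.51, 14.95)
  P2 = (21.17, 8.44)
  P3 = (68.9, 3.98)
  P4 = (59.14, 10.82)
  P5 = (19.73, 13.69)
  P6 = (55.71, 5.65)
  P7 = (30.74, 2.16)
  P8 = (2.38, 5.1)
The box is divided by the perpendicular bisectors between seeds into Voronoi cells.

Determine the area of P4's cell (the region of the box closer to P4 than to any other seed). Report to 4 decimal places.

Area of P4's cell: 93.9650

1. box [0,71]×[0,17]: [(0, 0) (71, 0) (71, 17) (0, 17)]
2. ⊥bis P4·P0 via (34.965,7.59): [(35.9791, 0) (71, 0) (71, 17) (33.7077, 17)]  |A|=614.6619
3. ⊥bis P4·P1 via (57.825,12.885): [(37.5911, 0) (71, 0) (71, 17) (64.287, 17)]  |A|=341.0362
4. ⊥bis P4·P2 via (40.155,9.63): [(40.637, 1.9396) (40.7586, 0) (71, 0) (71, 17) (64.287, 17)]  |A|=337.9643
5. ⊥bis P4·P3 via (64.02,7.4): [(40.637, 1.9396) (40.7586, 0) (58.8339, 0) (70.7479, 17) (64.287, 17)]  |A|=232.4096
6. ⊥bis P4·P5 via (39.435,12.255): [(40.637, 1.9396) (40.7586, 0) (58.8339, 0) (70.7479, 17) (64.287, 17)]  |A|=232.4096
7. ⊥bis P4·P6 via (57.425,8.235): [(54.0447, 10.4777) (62.3263, 4.9833) (70.7479, 17) (64.287, 17)]  |A|=93.965
8. ⊥bis P4·P7 via (44.94,6.49): [(54.0447, 10.4777) (62.3263, 4.9833) (70.7479, 17) (64.287, 17)]  |A|=93.965
9. ⊥bis P4·P8 via (30.76,7.96): [(54.0447, 10.4777) (62.3263, 4.9833) (70.7479, 17) (64.287, 17)]  |A|=93.965
10. canonical 4-gon: [(54.0447, 10.4777) (62.3263, 4.9833) (70.7479, 17) (64.287, 17)]
11. shoelace: 93.965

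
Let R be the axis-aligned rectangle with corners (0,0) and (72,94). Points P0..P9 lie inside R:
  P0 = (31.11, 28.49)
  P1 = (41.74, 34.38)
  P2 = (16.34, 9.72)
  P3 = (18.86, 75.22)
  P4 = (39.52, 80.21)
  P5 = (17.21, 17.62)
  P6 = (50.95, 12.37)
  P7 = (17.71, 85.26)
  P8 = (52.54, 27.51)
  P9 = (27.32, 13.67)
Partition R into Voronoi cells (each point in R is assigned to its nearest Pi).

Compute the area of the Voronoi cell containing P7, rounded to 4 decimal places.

Area of P7's cell: 421.2660

1. box [0,72]×[0,94]: [(0, 0) (72, 0) (72, 94) (0, 94)]
2. ⊥bis P7·P0 via (24.41,56.875): [(0, 51.1133) (72, 68.1082) (72, 94) (0, 94)]  |A|=2476.0292
3. ⊥bis P7·P1 via (29.725,59.82): [(0, 51.1133) (22.5696, 56.4406) (72, 79.786) (72, 94) (0, 94)]  |A|=2187.4097
4. ⊥bis P7·P2 via (17.025,47.49): [(0, 51.1133) (22.5696, 56.4406) (72, 79.786) (72, 94) (0, 94)]  |A|=2187.4097
5. ⊥bis P7·P3 via (18.285,80.24): [(0, 78.1456) (72, 86.3926) (72, 94) (0, 94)]  |A|=844.6242
6. ⊥bis P7·P4 via (28.615,82.735): [(0, 78.1456) (28.303, 81.3875) (31.2234, 94) (0, 94)]  |A|=421.266
7. ⊥bis P7·P5 via (17.46,51.44): [(0, 78.1456) (28.303, 81.3875) (31.2234, 94) (0, 94)]  |A|=421.266
8. ⊥bis P7·P6 via (34.33,48.815): [(0, 78.1456) (28.303, 81.3875) (31.2234, 94) (0, 94)]  |A|=421.266
9. ⊥bis P7·P8 via (35.125,56.385): [(0, 78.1456) (28.303, 81.3875) (31.2234, 94) (0, 94)]  |A|=421.266
10. ⊥bis P7·P9 via (22.515,49.465): [(0, 78.1456) (28.303, 81.3875) (31.2234, 94) (0, 94)]  |A|=421.266
11. canonical 4-gon: [(0, 78.1456) (28.303, 81.3875) (31.2234, 94) (0, 94)]
12. shoelace: 421.266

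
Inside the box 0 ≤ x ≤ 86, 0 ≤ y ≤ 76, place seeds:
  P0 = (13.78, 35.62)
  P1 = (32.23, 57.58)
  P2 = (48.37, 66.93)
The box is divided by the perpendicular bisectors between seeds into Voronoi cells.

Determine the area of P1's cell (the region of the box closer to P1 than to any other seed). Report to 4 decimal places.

Area of P1's cell: 1547.6139

1. box [0,86]×[0,76]: [(0, 0) (86, 0) (86, 76) (0, 76)]
2. ⊥bis P1·P0 via (23.005,46.6): [(0, 65.928) (78.4704, 0) (86, 0) (86, 76) (0, 76)]  |A|=3949.304
3. ⊥bis P1·P2 via (40.3,62.255): [(0, 65.928) (74.3681, 3.4466) (32.3374, 76) (0, 76)]  |A|=1547.6139
4. canonical 4-gon: [(0, 65.928) (74.3681, 3.4466) (32.3374, 76) (0, 76)]
5. shoelace: 1547.6139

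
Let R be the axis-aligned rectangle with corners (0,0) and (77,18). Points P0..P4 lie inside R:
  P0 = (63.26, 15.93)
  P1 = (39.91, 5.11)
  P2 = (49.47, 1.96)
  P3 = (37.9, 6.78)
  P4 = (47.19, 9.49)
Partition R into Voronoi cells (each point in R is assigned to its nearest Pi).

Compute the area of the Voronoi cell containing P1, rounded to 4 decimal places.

1. box [0,77]×[0,18]: [(0, 0) (77, 0) (77, 18) (0, 18)]
2. ⊥bis P1·P0 via (51.585,10.52): [(0, 0) (56.4598, 0) (48.1189, 18) (0, 18)]  |A|=941.2082
3. ⊥bis P1·P2 via (44.69,3.535): [(0, 0) (43.5252, 0) (48.9004, 16.3134) (48.1189, 18) (0, 18)]  |A|=835.705
4. ⊥bis P1·P3 via (38.905,5.945): [(33.9656, 0) (43.5252, 0) (48.9004, 16.3134) (48.406, 17.3804)]  |A|=89.9752
5. ⊥bis P1·P4 via (43.55,7.3): [(42.0719, 9.7567) (33.9656, 0) (43.5252, 0) (45.0882, 4.7434)]  |A|=57.7064
6. canonical 4-gon: [(42.0719, 9.7567) (33.9656, 0) (43.5252, 0) (45.0882, 4.7434)]
7. shoelace: 57.7064

Area of P1's cell: 57.7064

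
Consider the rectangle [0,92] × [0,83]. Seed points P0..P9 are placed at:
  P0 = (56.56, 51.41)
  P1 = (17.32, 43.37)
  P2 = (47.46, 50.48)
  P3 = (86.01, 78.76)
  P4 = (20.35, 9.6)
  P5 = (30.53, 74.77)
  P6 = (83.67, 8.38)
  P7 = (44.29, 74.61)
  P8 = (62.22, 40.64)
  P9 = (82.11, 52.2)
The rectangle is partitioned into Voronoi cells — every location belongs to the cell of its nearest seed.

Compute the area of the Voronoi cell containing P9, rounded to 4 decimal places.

Area of P9's cell: 683.1724

1. box [0,92]×[0,83]: [(0, 0) (92, 0) (92, 83) (0, 83)]
2. ⊥bis P9·P0 via (69.335,51.805): [(70.9368, 0) (92, 0) (92, 83) (68.3705, 83)]  |A|=1854.7489
3. ⊥bis P9·P1 via (49.715,47.785): [(70.9368, 0) (92, 0) (92, 83) (68.3705, 83)]  |A|=1854.7489
4. ⊥bis P9·P2 via (64.785,51.34): [(70.9368, 0) (92, 0) (92, 83) (68.3705, 83)]  |A|=1854.7489
5. ⊥bis P9·P3 via (84.06,65.48): [(68.8431, 67.7144) (70.9368, 0) (92, 0) (92, 64.3141)]  |A|=1457.7994
6. ⊥bis P9·P4 via (51.23,30.9): [(68.8431, 67.7144) (70.8614, 2.4391) (72.5438, 0) (92, 0) (92, 64.3141)]  |A|=1455.8395
7. ⊥bis P9·P5 via (56.32,63.485): [(68.8431, 67.7144) (70.8614, 2.4391) (72.5438, 0) (92, 0) (92, 64.3141)]  |A|=1455.8395
8. ⊥bis P9·P6 via (82.89,30.29): [(68.8431, 67.7144) (70.0144, 29.8316) (92, 30.6143) (92, 64.3141)]  |A|=807.0877
9. ⊥bis P9·P7 via (63.2,63.405): [(68.8431, 67.7144) (70.0144, 29.8316) (92, 30.6143) (92, 64.3141)]  |A|=807.0877
10. ⊥bis P9·P8 via (72.165,46.42): [(68.8431, 67.7144) (69.3518, 51.2603) (81.5671, 30.2429) (92, 30.6143) (92, 64.3141)]  |A|=683.1724
11. canonical 5-gon: [(68.8431, 67.7144) (69.3518, 51.2603) (81.5671, 30.2429) (92, 30.6143) (92, 64.3141)]
12. shoelace: 683.1724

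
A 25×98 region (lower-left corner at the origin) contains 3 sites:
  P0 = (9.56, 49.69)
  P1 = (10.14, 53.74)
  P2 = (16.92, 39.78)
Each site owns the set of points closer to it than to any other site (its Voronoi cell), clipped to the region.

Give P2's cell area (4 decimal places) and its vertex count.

Area of P2's cell: 1102.1146 (5 vertices)

1. box [0,25]×[0,98]: [(0, 0) (25, 0) (25, 98) (0, 98)]
2. ⊥bis P2·P0 via (13.24,44.735): [(0, 34.9019) (0, 0) (25, 0) (25, 53.469)]  |A|=1104.6353
3. ⊥bis P2·P1 via (13.53,46.76): [(20.571, 50.1796) (0, 34.9019) (0, 0) (25, 0) (25, 52.3307)]  |A|=1102.1146
4. canonical 5-gon: [(20.571, 50.1796) (0, 34.9019) (0, 0) (25, 0) (25, 52.3307)]
5. shoelace: 1102.1146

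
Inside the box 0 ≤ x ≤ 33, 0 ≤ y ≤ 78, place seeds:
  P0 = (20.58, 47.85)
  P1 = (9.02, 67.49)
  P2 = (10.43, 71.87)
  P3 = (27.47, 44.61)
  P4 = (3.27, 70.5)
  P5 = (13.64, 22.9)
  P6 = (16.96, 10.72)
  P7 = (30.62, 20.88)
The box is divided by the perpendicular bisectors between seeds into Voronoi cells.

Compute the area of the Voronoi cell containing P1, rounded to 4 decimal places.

1. box [0,33]×[0,78]: [(0, 0) (33, 0) (33, 78) (0, 78)]
2. ⊥bis P1·P0 via (14.8,57.67): [(0, 48.9588) (33, 68.3824) (33, 78) (0, 78)]  |A|=637.8698
3. ⊥bis P1·P2 via (9.725,69.68): [(0, 72.8107) (0, 48.9588) (26.1961, 64.3777)]  |A|=312.4124
4. ⊥bis P1·P3 via (18.245,56.05): [(0, 72.8107) (0, 48.9588) (26.1961, 64.3777)]  |A|=312.4124
5. ⊥bis P1·P4 via (6.145,68.995): [(6.9682, 70.5675) (0, 57.2562) (0, 48.9588) (26.1961, 64.3777)]  |A|=258.2195
6. ⊥bis P1·P5 via (11.33,45.195): [(6.9682, 70.5675) (0, 57.2562) (0, 48.9588) (26.1961, 64.3777)]  |A|=258.2195
7. ⊥bis P1·P6 via (12.99,39.105): [(6.9682, 70.5675) (0, 57.2562) (0, 48.9588) (26.1961, 64.3777)]  |A|=258.2195
8. ⊥bis P1·P7 via (19.82,44.185): [(6.9682, 70.5675) (0, 57.2562) (0, 48.9588) (26.1961, 64.3777)]  |A|=258.2195
9. canonical 4-gon: [(6.9682, 70.5675) (0, 57.2562) (0, 48.9588) (26.1961, 64.3777)]
10. shoelace: 258.2195

Area of P1's cell: 258.2195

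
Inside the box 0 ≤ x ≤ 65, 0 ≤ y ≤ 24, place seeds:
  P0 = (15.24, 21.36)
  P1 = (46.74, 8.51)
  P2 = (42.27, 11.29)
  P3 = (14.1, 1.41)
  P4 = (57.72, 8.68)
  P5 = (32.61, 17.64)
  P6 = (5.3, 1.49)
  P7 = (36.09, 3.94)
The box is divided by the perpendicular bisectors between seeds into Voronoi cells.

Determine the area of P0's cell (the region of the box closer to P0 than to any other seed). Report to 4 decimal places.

Area of P0's cell: 271.1297

1. box [0,65]×[0,24]: [(0, 0) (65, 0) (65, 24) (0, 24)]
2. ⊥bis P0·P1 via (30.99,14.935): [(0, 0) (24.8975, 0) (34.6879, 24) (0, 24)]  |A|=715.025
3. ⊥bis P0·P2 via (28.755,16.325): [(0, 0) (22.6731, 0) (31.6143, 24) (0, 24)]  |A|=651.4494
4. ⊥bis P0·P3 via (14.67,11.385): [(0, 12.2233) (26.6594, 10.6999) (31.6143, 24) (0, 24)]  |A|=367.2168
5. ⊥bis P0·P4 via (36.48,15.02): [(0, 12.2233) (26.6594, 10.6999) (31.6143, 24) (0, 24)]  |A|=367.2168
6. ⊥bis P0·P5 via (23.925,19.5): [(0, 12.2233) (22.0962, 10.9606) (24.8887, 24) (0, 24)]  |A|=292.3768
7. ⊥bis P0·P6 via (10.27,11.425): [(0, 16.5626) (9.7929, 11.6637) (22.0962, 10.9606) (24.8887, 24) (0, 24)]  |A|=271.1297
8. ⊥bis P0·P7 via (25.665,12.65): [(0, 16.5626) (9.7929, 11.6637) (22.0962, 10.9606) (24.8887, 24) (0, 24)]  |A|=271.1297
9. canonical 5-gon: [(0, 16.5626) (9.7929, 11.6637) (22.0962, 10.9606) (24.8887, 24) (0, 24)]
10. shoelace: 271.1297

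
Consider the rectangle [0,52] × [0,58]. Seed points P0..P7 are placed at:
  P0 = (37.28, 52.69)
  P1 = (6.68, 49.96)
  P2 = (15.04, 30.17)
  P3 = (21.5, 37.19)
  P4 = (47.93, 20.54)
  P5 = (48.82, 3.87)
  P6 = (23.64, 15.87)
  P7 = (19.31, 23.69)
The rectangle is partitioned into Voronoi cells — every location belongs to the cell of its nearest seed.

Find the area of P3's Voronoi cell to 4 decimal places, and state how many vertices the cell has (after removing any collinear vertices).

Area of P3's cell: 357.4653 (5 vertices)

1. box [0,52]×[0,58]: [(0, 0) (52, 0) (52, 58) (0, 58)]
2. ⊥bis P3·P0 via (29.39,44.94): [(0, 0) (52, 0) (52, 21.9216) (16.5617, 58) (0, 58)]  |A|=2376.7214
3. ⊥bis P3·P1 via (14.09,43.575): [(0, 27.2231) (0, 0) (52, 0) (52, 21.9216) (21.8663, 52.5996)]  |A|=1995.5134
4. ⊥bis P3·P2 via (18.27,33.68): [(11.1832, 40.2015) (52, 2.6407) (52, 21.9216) (21.8663, 52.5996)]  |A|=744.1612
5. ⊥bis P3·P4 via (34.715,28.865): [(11.1832, 40.2015) (30.6003, 22.3333) (38.804, 35.3559) (21.8663, 52.5996)]  |A|=396.8302
6. ⊥bis P3·P5 via (35.16,20.53): [(11.1832, 40.2015) (30.6003, 22.3333) (38.804, 35.3559) (21.8663, 52.5996)]  |A|=396.8302
7. ⊥bis P3·P6 via (22.57,26.53): [(11.1832, 40.2015) (25.6986, 26.844) (33.9645, 27.6737) (38.804, 35.3559) (21.8663, 52.5996)]  |A|=376.154
8. ⊥bis P3·P7 via (20.405,30.44): [(11.1832, 40.2015) (22.0875, 30.1671) (34.2884, 28.1878) (38.804, 35.3559) (21.8663, 52.5996)]  |A|=357.4653
9. canonical 5-gon: [(11.1832, 40.2015) (22.0875, 30.1671) (34.2884, 28.1878) (38.804, 35.3559) (21.8663, 52.5996)]
10. shoelace: 357.4653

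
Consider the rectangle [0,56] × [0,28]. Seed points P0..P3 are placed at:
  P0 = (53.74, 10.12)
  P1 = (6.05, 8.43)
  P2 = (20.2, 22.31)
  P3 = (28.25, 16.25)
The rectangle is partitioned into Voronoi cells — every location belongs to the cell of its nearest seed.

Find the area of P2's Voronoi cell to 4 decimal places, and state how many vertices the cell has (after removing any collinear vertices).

1. box [0,56]×[0,28]: [(0, 0) (56, 0) (56, 28) (0, 28)]
2. ⊥bis P2·P0 via (36.97,16.215): [(0, 0) (31.0767, 0) (41.2532, 28) (0, 28)]  |A|=1012.619
3. ⊥bis P2·P1 via (13.125,15.37): [(28.2017, 0) (31.0767, 0) (41.2532, 28) (0.736, 28)]  |A|=607.491
4. ⊥bis P2·P3 via (24.225,19.28): [(17.7399, 10.6653) (30.7894, 28) (0.736, 28)]  |A|=260.4829
5. canonical 3-gon: [(17.7399, 10.6653) (30.7894, 28) (0.736, 28)]
6. shoelace: 260.4829

Area of P2's cell: 260.4829 (3 vertices)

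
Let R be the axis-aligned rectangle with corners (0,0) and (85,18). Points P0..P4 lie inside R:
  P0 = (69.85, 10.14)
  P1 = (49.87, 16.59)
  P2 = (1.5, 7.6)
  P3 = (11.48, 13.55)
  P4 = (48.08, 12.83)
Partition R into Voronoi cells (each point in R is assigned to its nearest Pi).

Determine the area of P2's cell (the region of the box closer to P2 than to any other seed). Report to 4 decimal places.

Area of P2's cell: 133.7221

1. box [0,85]×[0,18]: [(0, 0) (85, 0) (85, 18) (0, 18)]
2. ⊥bis P2·P0 via (35.675,8.87): [(0, 0) (36.0046, 0) (35.3357, 18) (0, 18)]  |A|=642.063
3. ⊥bis P2·P1 via (25.685,12.095): [(0, 0) (27.933, 0) (24.5875, 18) (0, 18)]  |A|=472.6842
4. ⊥bis P2·P3 via (6.49,10.575): [(0, 0) (12.7947, 0) (2.0633, 18) (0, 18)]  |A|=133.7221
5. ⊥bis P2·P4 via (24.79,10.215): [(0, 0) (12.7947, 0) (2.0633, 18) (0, 18)]  |A|=133.7221
6. canonical 4-gon: [(0, 0) (12.7947, 0) (2.0633, 18) (0, 18)]
7. shoelace: 133.7221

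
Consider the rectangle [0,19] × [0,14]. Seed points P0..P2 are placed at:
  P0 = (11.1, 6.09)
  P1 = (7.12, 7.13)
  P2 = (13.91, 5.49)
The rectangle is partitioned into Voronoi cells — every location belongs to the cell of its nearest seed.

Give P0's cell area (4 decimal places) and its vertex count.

Area of P0's cell: 49.7203 (4 vertices)

1. box [0,19]×[0,14]: [(0, 0) (19, 0) (19, 14) (0, 14)]
2. ⊥bis P0·P1 via (9.11,6.61): [(7.3828, 0) (19, 0) (19, 14) (11.0411, 14)]  |A|=137.0333
3. ⊥bis P0·P2 via (12.505,5.79): [(7.3828, 0) (11.2687, 0) (14.258, 14) (11.0411, 14)]  |A|=49.7203
4. canonical 4-gon: [(7.3828, 0) (11.2687, 0) (14.258, 14) (11.0411, 14)]
5. shoelace: 49.7203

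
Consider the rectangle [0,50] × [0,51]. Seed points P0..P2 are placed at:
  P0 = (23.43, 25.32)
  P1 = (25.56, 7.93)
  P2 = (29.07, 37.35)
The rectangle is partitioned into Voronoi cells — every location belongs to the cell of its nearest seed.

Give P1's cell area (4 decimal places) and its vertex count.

1. box [0,50]×[0,51]: [(0, 0) (50, 0) (50, 51) (0, 51)]
2. ⊥bis P1·P0 via (24.495,16.625): [(0, 13.6247) (0, 0) (50, 0) (50, 19.749)]  |A|=834.3427
3. ⊥bis P1·P2 via (27.315,22.64): [(0, 13.6247) (0, 0) (50, 0) (50, 19.749)]  |A|=834.3427
4. canonical 4-gon: [(0, 13.6247) (0, 0) (50, 0) (50, 19.749)]
5. shoelace: 834.3427

Area of P1's cell: 834.3427 (4 vertices)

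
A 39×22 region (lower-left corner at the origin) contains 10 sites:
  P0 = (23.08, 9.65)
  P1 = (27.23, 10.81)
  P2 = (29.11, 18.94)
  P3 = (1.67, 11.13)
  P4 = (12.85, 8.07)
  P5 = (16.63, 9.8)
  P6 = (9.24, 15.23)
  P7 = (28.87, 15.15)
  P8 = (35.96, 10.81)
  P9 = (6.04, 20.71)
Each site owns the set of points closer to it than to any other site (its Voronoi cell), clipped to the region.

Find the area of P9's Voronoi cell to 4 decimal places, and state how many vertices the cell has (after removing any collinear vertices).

1. box [0,39]×[0,22]: [(0, 0) (39, 0) (39, 22) (0, 22)]
2. ⊥bis P9·P0 via (14.56,15.18): [(0, 0) (4.7073, 0) (18.9866, 22) (0, 22)]  |A|=260.6323
3. ⊥bis P9·P1 via (16.635,15.76): [(0, 0) (4.7073, 0) (18.9866, 22) (0, 22)]  |A|=260.6323
4. ⊥bis P9·P2 via (17.575,19.825): [(0, 0) (4.7073, 0) (17.575, 19.8252) (17.7419, 22) (0, 22)]  |A|=259.2788
5. ⊥bis P9·P3 via (3.855,15.92): [(0, 17.6785) (12.4851, 11.9833) (17.575, 19.8252) (17.7419, 22) (0, 22)]  |A|=120.7154
6. ⊥bis P9·P4 via (9.445,14.39): [(0, 17.6785) (8.4199, 13.8377) (16.522, 18.2029) (17.575, 19.8252) (17.7419, 22) (0, 22)]  |A|=104.3303
7. ⊥bis P9·P5 via (11.335,15.255): [(0, 17.6785) (8.4199, 13.8377) (11.6899, 15.5995) (17.6983, 21.4316) (17.7419, 22) (0, 22)]  |A|=97.3147
8. ⊥bis P9·P6 via (7.64,17.97): [(0, 17.6785) (4.009, 15.8497) (14.5414, 22) (0, 22)]  |A|=53.3792
9. ⊥bis P9·P7 via (17.455,17.93): [(0, 17.6785) (4.009, 15.8497) (14.5414, 22) (0, 22)]  |A|=53.3792
10. ⊥bis P9·P8 via (21,15.76): [(0, 17.6785) (4.009, 15.8497) (14.5414, 22) (0, 22)]  |A|=53.3792
11. canonical 4-gon: [(0, 17.6785) (4.009, 15.8497) (14.5414, 22) (0, 22)]
12. shoelace: 53.3792

Area of P9's cell: 53.3792 (4 vertices)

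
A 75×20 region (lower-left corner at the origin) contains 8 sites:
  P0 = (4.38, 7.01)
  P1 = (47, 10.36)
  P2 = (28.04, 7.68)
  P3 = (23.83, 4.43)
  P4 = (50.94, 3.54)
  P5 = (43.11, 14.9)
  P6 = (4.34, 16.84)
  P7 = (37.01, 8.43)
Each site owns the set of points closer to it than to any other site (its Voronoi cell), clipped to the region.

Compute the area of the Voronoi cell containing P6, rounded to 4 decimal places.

1. box [0,75]×[0,20]: [(0, 0) (75, 0) (75, 20) (0, 20)]
2. ⊥bis P6·P0 via (4.36,11.925): [(0, 11.9073) (75, 12.2124) (75, 20) (0, 20)]  |A|=595.5111
3. ⊥bis P6·P1 via (25.67,13.6): [(0, 11.9073) (25.4286, 12.0107) (26.6422, 20) (0, 20)]  |A|=209.3192
4. ⊥bis P6·P2 via (16.19,12.26): [(0, 11.9073) (16.079, 11.9727) (19.1815, 20) (0, 20)]  |A|=142.0493
5. ⊥bis P6·P3 via (14.085,10.635): [(0, 11.9073) (14.9338, 11.968) (17.8431, 16.5371) (19.1815, 20) (0, 20)]  |A|=139.4399
6. ⊥bis P6·P4 via (27.64,10.19): [(0, 11.9073) (14.9338, 11.968) (17.8431, 16.5371) (19.1815, 20) (0, 20)]  |A|=139.4399
7. ⊥bis P6·P5 via (23.725,15.87): [(0, 11.9073) (14.9338, 11.968) (17.8431, 16.5371) (19.1815, 20) (0, 20)]  |A|=139.4399
8. ⊥bis P6·P7 via (20.675,12.635): [(0, 11.9073) (14.9338, 11.968) (17.8431, 16.5371) (19.1815, 20) (0, 20)]  |A|=139.4399
9. canonical 5-gon: [(0, 11.9073) (14.9338, 11.968) (17.8431, 16.5371) (19.1815, 20) (0, 20)]
10. shoelace: 139.4399

Area of P6's cell: 139.4399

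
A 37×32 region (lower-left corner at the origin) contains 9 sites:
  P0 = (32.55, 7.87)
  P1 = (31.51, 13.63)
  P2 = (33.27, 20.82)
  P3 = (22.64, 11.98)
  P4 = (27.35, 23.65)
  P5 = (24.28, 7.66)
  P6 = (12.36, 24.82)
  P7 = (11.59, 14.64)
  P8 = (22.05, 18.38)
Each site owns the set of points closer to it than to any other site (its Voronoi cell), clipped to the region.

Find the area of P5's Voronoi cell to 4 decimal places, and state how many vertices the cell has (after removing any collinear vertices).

1. box [0,37]×[0,32]: [(0, 0) (37, 0) (37, 32) (0, 32)]
2. ⊥bis P5·P0 via (28.415,7.765): [(0, 0) (28.6122, 0) (27.7996, 32) (0, 32)]  |A|=902.5884
3. ⊥bis P5·P1 via (27.895,10.645): [(0, 0) (28.6122, 0) (28.356, 10.0866) (10.2616, 32) (0, 32)]  |A|=710.4304
4. ⊥bis P5·P2 via (28.775,14.24): [(0, 0) (28.6122, 0) (28.356, 10.0866) (19.9466, 20.271) (2.777, 32) (0, 32)]  |A|=666.537
5. ⊥bis P5·P3 via (23.46,9.82): [(0, 0.9139) (0, 0) (28.6122, 0) (28.356, 10.0866) (27.3552, 11.2987)]  |A|=179.0328
6. ⊥bis P5·P4 via (25.815,15.655): [(0, 0.9139) (0, 0) (28.6122, 0) (28.356, 10.0866) (27.3552, 11.2987)]  |A|=179.0328
7. ⊥bis P5·P6 via (18.32,16.24): [(0, 0.9139) (0, 0) (28.6122, 0) (28.356, 10.0866) (27.3552, 11.2987)]  |A|=179.0328
8. ⊥bis P5·P7 via (17.935,11.15): [(15.5522, 6.818) (11.8021, 0) (28.6122, 0) (28.356, 10.0866) (27.3552, 11.2987)]  |A|=131.6933
9. ⊥bis P5·P8 via (23.165,13.02): [(15.5522, 6.818) (11.8021, 0) (28.6122, 0) (28.356, 10.0866) (27.3552, 11.2987)]  |A|=131.6933
10. canonical 5-gon: [(15.5522, 6.818) (11.8021, 0) (28.6122, 0) (28.356, 10.0866) (27.3552, 11.2987)]
11. shoelace: 131.6933

Area of P5's cell: 131.6933 (5 vertices)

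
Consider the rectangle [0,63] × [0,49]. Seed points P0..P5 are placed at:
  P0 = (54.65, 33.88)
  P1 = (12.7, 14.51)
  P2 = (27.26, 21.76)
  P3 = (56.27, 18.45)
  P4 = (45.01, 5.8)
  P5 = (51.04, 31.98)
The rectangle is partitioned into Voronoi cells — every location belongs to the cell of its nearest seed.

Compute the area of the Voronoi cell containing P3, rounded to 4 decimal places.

1. box [0,63]×[0,49]: [(0, 0) (63, 0) (63, 49) (0, 49)]
2. ⊥bis P3·P0 via (55.46,26.165): [(0, 20.3422) (0, 0) (63, 0) (63, 26.9566)]  |A|=1489.9143
3. ⊥bis P3·P1 via (34.485,16.48): [(33.8147, 23.8925) (35.9753, 0) (63, 0) (63, 26.9566)]  |A|=716.2122
4. ⊥bis P3·P2 via (41.765,20.105): [(42.2988, 24.7832) (39.471, 0) (63, 0) (63, 26.9566)]  |A|=570.5789
5. ⊥bis P3·P4 via (50.64,12.125): [(42.2988, 24.7832) (41.7567, 20.0322) (63, 1.1231) (63, 26.9566)]  |A|=322.9811
6. ⊥bis P3·P5 via (53.655,25.215): [(56.356, 26.2591) (41.8263, 20.6427) (41.7567, 20.0322) (63, 1.1231) (63, 26.9566)]  |A|=294.2274
7. canonical 5-gon: [(56.356, 26.2591) (41.8263, 20.6427) (41.7567, 20.0322) (63, 1.1231) (63, 26.9566)]
8. shoelace: 294.2274

Area of P3's cell: 294.2274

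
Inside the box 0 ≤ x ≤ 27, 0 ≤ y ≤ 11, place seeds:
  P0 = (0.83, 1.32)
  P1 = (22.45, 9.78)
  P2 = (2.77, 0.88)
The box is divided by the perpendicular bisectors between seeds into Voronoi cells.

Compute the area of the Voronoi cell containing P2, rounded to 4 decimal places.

1. box [0,27]×[0,11]: [(0, 0) (27, 0) (27, 11) (0, 11)]
2. ⊥bis P2·P0 via (1.8,1.1): [(1.5505, 0) (27, 0) (27, 11) (4.0454, 11)]  |A|=266.2227
3. ⊥bis P2·P1 via (12.61,5.33): [(1.5505, 0) (15.0204, 0) (10.0458, 11) (4.0454, 11)]  |A|=107.087
4. canonical 4-gon: [(1.5505, 0) (15.0204, 0) (10.0458, 11) (4.0454, 11)]
5. shoelace: 107.087

Area of P2's cell: 107.0870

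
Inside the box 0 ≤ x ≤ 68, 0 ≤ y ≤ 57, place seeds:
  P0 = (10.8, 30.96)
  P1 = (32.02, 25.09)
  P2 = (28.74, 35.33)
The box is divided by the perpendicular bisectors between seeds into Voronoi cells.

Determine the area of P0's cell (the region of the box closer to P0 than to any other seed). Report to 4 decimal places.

Area of P0's cell: 997.9557

1. box [0,68]×[0,57]: [(0, 0) (68, 0) (68, 57) (0, 57)]
2. ⊥bis P0·P1 via (21.41,28.025): [(0, 0) (13.6576, 0) (29.4252, 57) (0, 57)]  |A|=1227.8596
3. ⊥bis P0·P2 via (19.77,33.145): [(0, 0) (13.6576, 0) (21.2011, 27.2699) (13.9592, 57) (0, 57)]  |A|=997.9557
4. canonical 5-gon: [(0, 0) (13.6576, 0) (21.2011, 27.2699) (13.9592, 57) (0, 57)]
5. shoelace: 997.9557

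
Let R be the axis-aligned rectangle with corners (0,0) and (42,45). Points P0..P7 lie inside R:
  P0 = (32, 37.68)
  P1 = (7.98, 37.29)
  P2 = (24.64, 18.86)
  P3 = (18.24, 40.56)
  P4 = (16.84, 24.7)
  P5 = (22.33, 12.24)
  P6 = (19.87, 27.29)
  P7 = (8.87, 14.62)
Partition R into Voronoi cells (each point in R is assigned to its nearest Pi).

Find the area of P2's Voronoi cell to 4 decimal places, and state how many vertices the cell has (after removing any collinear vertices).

Area of P2's cell: 269.2097 (5 vertices)

1. box [0,42]×[0,45]: [(0, 0) (42, 0) (42, 45) (0, 45)]
2. ⊥bis P2·P0 via (28.32,28.27): [(0, 39.3452) (0, 0) (42, 0) (42, 22.9201)]  |A|=1307.5716
3. ⊥bis P2·P1 via (16.31,28.075): [(20.0873, 31.4896) (0, 13.3314) (0, 0) (42, 0) (42, 22.9201)]  |A|=1046.2975
4. ⊥bis P2·P3 via (21.44,29.71): [(23.263, 30.2477) (16.5103, 28.2561) (0, 13.3314) (0, 0) (42, 0) (42, 22.9201)]  |A|=1038.9421
5. ⊥bis P2·P4 via (20.74,21.78): [(26.2154, 29.093) (4.4329, 0) (42, 0) (42, 22.9201)]  |A|=727.3627
6. ⊥bis P2·P5 via (23.485,15.55): [(26.2154, 29.093) (17.6103, 17.5999) (42, 9.0893) (42, 22.9201)]  |A|=285.9308
7. ⊥bis P2·P6 via (22.255,23.075): [(30.1626, 27.5494) (21.3087, 22.5395) (17.6103, 17.5999) (42, 9.0893) (42, 22.9201)]  |A|=269.2097
8. ⊥bis P2·P7 via (16.755,16.74): [(30.1626, 27.5494) (21.3087, 22.5395) (17.6103, 17.5999) (42, 9.0893) (42, 22.9201)]  |A|=269.2097
9. canonical 5-gon: [(30.1626, 27.5494) (21.3087, 22.5395) (17.6103, 17.5999) (42, 9.0893) (42, 22.9201)]
10. shoelace: 269.2097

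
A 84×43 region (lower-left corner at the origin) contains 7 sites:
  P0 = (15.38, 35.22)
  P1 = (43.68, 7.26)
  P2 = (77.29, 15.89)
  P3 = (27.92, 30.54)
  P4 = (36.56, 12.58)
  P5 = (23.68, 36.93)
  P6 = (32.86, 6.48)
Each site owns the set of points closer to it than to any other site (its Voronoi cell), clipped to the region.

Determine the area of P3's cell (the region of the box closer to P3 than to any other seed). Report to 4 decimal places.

Area of P3's cell: 580.4470

1. box [0,84]×[0,43]: [(0, 0) (84, 0) (84, 43) (0, 43)]
2. ⊥bis P3·P0 via (21.65,32.88): [(9.379, 0) (84, 0) (84, 43) (25.4268, 43)]  |A|=2863.6745
3. ⊥bis P3·P1 via (35.8,18.9): [(9.8852, 1.3563) (71.3995, 43) (25.4268, 43)]  |A|=957.236
4. ⊥bis P3·P2 via (52.605,23.215): [(9.8852, 1.3563) (55.2272, 32.0518) (58.476, 43) (25.4268, 43)]  |A|=886.4911
5. ⊥bis P3·P4 via (32.24,21.56): [(14.1835, 12.8736) (55.4234, 32.7128) (58.476, 43) (25.4268, 43)]  |A|=679.667
6. ⊥bis P3·P5 via (25.8,33.735): [(20.7082, 30.3564) (14.1835, 12.8736) (55.4234, 32.7128) (58.476, 43) (39.7631, 43)]  |A|=589.0362
7. ⊥bis P3·P6 via (30.39,18.51): [(20.7082, 30.3564) (15.1167, 15.3741) (22.5567, 16.9017) (55.4234, 32.7128) (58.476, 43) (39.7631, 43)]  |A|=580.447
8. canonical 6-gon: [(20.7082, 30.3564) (15.1167, 15.3741) (22.5567, 16.9017) (55.4234, 32.7128) (58.476, 43) (39.7631, 43)]
9. shoelace: 580.447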